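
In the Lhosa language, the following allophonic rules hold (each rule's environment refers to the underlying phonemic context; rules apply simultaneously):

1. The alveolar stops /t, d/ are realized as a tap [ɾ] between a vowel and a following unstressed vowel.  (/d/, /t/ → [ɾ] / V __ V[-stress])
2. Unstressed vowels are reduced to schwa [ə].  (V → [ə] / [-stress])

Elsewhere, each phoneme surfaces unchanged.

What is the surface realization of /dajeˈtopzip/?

/d/ — word-initial; rule 1 does not apply here → [d].
/a/ (between /d/ and /j/) occurs in an unstressed syllable → [ə] by rule 2.
/j/ — not in any rule's target class → [j].
/e/ meets the environment for rule 2 (in an unstressed syllable) → [ə].
/t/ (between /e/ and /o/) fails the environment for rule 1, so it stays [t].
/o/ (between /t/ and /p/) is in the target of rule 2 but the environment (in an unstressed syllable) is not met → [o].
/p/ (between /o/ and /z/) is unaffected → [p].
/z/ stays [z].
/i/ meets the environment for rule 2 (in an unstressed syllable) → [ə].
/p/ — not in any rule's target class → [p].

[dəjəˈtopzəp]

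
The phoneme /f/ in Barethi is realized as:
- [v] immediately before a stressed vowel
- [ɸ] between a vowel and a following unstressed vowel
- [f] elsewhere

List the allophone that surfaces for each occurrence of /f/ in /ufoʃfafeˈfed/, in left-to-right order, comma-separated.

Occurrence 1 (position 2): between a vowel and a following unstressed vowel → [ɸ].
Occurrence 2 (position 5): no conditioning environment matches → elsewhere allophone [f].
Occurrence 3 (position 7): between a vowel and a following unstressed vowel → [ɸ].
Occurrence 4 (position 9): immediately before a stressed vowel → [v].

[ɸ], [f], [ɸ], [v]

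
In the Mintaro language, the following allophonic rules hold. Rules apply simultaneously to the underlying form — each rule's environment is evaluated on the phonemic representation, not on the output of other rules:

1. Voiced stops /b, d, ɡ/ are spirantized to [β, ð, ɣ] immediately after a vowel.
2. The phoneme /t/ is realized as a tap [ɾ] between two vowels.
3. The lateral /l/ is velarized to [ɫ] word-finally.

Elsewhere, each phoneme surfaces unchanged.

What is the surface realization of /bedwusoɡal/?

[beðwusoɣaɫ]

/b/ (word-initial) is in the target of rule 1 but the environment (immediately after a vowel) is not met → [b].
/e/ (between /b/ and /d/) is unaffected → [e].
/d/ (between /e/ and /w/): immediately after a vowel, so rule 1 applies → [ð].
/w/ (between /d/ and /u/): no rule targets it → [w].
/u/ (between /w/ and /s/) is unaffected → [u].
/s/ (between /u/ and /o/): no rule targets it → [s].
/o/ (between /s/ and /ɡ/): no rule targets it → [o].
/ɡ/ (between /o/ and /a/): immediately after a vowel, so rule 1 applies → [ɣ].
/a/ (between /ɡ/ and /l/) is unaffected → [a].
/l/ (word-final): word-finally, so rule 3 applies → [ɫ].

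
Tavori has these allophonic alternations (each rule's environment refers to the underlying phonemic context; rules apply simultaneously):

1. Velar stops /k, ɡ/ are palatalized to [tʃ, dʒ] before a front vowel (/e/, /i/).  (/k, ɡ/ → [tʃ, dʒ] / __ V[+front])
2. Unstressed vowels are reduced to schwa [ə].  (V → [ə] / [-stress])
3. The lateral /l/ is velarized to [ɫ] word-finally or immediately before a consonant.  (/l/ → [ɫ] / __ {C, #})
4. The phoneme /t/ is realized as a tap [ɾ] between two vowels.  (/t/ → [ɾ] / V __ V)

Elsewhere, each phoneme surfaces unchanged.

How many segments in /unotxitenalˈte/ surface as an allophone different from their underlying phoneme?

Segments that undergo a rule: /u/ → [ə] (rule 2); /o/ → [ə] (rule 2); /i/ → [ə] (rule 2); /t/ → [ɾ] (rule 4); /e/ → [ə] (rule 2); /a/ → [ə] (rule 2); /l/ → [ɫ] (rule 3).
All other segments surface unchanged.

7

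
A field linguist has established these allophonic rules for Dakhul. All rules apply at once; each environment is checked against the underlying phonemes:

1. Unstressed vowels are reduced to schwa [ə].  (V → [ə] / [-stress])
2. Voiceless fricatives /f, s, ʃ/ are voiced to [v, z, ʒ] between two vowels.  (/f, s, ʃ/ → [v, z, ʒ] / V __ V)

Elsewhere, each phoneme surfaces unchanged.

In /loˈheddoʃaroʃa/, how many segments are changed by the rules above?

Segments that undergo a rule: /o/ → [ə] (rule 1); /o/ → [ə] (rule 1); /ʃ/ → [ʒ] (rule 2); /a/ → [ə] (rule 1); /o/ → [ə] (rule 1); /ʃ/ → [ʒ] (rule 2); /a/ → [ə] (rule 1).
All other segments surface unchanged.

7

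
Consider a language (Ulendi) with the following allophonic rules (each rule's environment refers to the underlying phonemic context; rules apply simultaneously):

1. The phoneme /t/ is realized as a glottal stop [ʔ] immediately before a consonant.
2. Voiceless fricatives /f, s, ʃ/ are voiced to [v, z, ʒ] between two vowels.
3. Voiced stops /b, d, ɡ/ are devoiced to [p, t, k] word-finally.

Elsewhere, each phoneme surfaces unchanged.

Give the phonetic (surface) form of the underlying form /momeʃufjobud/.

/m/ (word-initial): no rule targets it → [m].
/o/ (between /m/ and /m/): no rule targets it → [o].
/m/ stays [m].
/e/ stays [e].
/ʃ/ — between /e/ and /u/, between two vowels — surfaces as [ʒ] (rule 2).
/u/ (between /ʃ/ and /f/) is unaffected → [u].
/f/ — between /u/ and /j/; rule 2 does not apply here → [f].
/j/ stays [j].
/o/ (between /j/ and /b/): no rule targets it → [o].
/b/ (between /o/ and /u/): rule 3 targets it, but not word-finally → unchanged [b].
/u/ stays [u].
/d/ (word-final) occurs word-finally → [t] by rule 3.

[momeʒufjobut]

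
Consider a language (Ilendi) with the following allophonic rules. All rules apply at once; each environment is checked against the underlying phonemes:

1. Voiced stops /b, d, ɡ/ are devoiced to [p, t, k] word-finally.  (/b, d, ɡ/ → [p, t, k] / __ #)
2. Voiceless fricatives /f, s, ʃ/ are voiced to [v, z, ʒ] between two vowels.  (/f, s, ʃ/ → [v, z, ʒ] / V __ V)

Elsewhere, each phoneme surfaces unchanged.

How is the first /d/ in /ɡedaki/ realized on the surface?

/d/ (between /e/ and /a/): rule 1 targets it, but not word-finally → unchanged [d].

[d]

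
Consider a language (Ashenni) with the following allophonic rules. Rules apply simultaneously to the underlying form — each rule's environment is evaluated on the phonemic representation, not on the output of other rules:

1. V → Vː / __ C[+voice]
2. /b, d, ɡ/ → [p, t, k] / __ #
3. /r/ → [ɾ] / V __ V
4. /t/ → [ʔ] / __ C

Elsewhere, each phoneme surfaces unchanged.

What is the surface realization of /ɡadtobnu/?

[ɡaːdtoːbnu]

/ɡ/ (word-initial): rule 2 targets it, but not word-finally → unchanged [ɡ].
/a/ (between /ɡ/ and /d/): before a voiced consonant, so rule 1 applies → [aː].
/d/ (between /a/ and /t/): rule 2 targets it, but not word-finally → unchanged [d].
/t/ (between /d/ and /o/) fails the environment for rule 4, so it stays [t].
/o/ meets the environment for rule 1 (before a voiced consonant) → [oː].
/b/ (between /o/ and /n/) fails the environment for rule 2, so it stays [b].
/n/ (between /b/ and /u/): no rule targets it → [n].
/u/ — word-final; rule 1 does not apply here → [u].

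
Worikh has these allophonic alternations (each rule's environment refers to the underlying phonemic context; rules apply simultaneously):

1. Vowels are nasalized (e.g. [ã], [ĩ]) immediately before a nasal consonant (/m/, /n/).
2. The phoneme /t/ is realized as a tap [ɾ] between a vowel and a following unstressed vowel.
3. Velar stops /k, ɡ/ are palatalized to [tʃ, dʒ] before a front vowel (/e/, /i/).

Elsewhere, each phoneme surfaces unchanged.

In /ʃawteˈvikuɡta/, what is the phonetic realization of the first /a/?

[a]

/a/ (between /ʃ/ and /w/) fails the environment for rule 1, so it stays [a].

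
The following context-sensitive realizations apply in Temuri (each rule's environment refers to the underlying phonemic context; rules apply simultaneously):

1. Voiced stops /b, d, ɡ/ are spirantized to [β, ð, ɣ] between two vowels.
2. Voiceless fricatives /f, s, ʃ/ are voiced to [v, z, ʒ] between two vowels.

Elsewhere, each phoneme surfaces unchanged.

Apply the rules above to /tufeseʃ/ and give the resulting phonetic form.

[tuvezeʃ]

/t/ stays [t].
/u/ (between /t/ and /f/) is unaffected → [u].
/f/ (between /u/ and /e/) occurs between two vowels → [v] by rule 2.
/e/ (between /f/ and /s/): no rule targets it → [e].
/s/ — between /e/ and /e/, between two vowels — surfaces as [z] (rule 2).
/e/ (between /s/ and /ʃ/) is unaffected → [e].
/ʃ/ — word-final; rule 2 does not apply here → [ʃ].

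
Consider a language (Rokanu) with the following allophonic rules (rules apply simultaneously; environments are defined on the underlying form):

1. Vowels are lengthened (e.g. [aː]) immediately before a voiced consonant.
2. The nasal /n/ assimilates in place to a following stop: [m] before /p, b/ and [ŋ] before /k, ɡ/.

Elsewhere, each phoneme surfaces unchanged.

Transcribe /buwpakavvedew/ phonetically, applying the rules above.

Rule 1 applies to /u/ (between /b/ and /w/: before a voiced consonant) → [uː].
/a/ — between /p/ and /k/; rule 1 does not apply here → [a].
/a/ (between /k/ and /v/) occurs before a voiced consonant → [aː] by rule 1.
/e/ — between /v/ and /d/, before a voiced consonant — surfaces as [eː] (rule 1).
/e/ — between /d/ and /w/, before a voiced consonant — surfaces as [eː] (rule 1).

[buːwpakaːvveːdeːw]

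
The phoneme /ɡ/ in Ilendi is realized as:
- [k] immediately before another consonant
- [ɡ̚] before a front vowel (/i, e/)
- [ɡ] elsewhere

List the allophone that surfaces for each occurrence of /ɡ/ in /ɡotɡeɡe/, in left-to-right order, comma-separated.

Occurrence 1 (position 1): no conditioning environment matches → elsewhere allophone [ɡ].
Occurrence 2 (position 4): before a front vowel (/i, e/) → [ɡ̚].
Occurrence 3 (position 6): before a front vowel (/i, e/) → [ɡ̚].

[ɡ], [ɡ̚], [ɡ̚]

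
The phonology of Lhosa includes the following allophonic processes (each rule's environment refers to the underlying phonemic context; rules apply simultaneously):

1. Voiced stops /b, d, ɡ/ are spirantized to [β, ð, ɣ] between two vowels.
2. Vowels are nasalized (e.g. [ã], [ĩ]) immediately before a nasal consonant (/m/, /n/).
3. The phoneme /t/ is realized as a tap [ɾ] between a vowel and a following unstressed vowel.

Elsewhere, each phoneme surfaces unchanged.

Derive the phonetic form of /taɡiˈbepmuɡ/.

[taɣiˈβepmuɡ]

/t/ (word-initial) fails the environment for rule 3, so it stays [t].
/a/ (between /t/ and /ɡ/): rule 2 targets it, but not before a nasal consonant → unchanged [a].
/ɡ/ (between /a/ and /i/): between two vowels, so rule 1 applies → [ɣ].
/i/ (between /ɡ/ and /b/) is in the target of rule 2 but the environment (before a nasal consonant) is not met → [i].
/b/ (between /i/ and /e/) occurs between two vowels → [β] by rule 1.
/e/ (between /b/ and /p/): rule 2 targets it, but not before a nasal consonant → unchanged [e].
/u/ — between /m/ and /ɡ/; rule 2 does not apply here → [u].
/ɡ/ — word-final; rule 1 does not apply here → [ɡ].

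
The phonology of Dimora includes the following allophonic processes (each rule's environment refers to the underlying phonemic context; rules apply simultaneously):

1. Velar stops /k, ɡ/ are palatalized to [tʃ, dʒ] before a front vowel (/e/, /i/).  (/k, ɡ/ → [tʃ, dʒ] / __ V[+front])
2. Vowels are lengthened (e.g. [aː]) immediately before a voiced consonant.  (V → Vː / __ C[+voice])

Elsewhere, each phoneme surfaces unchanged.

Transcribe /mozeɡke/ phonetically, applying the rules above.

[moːzeːɡtʃe]

/m/ (word-initial) is unaffected → [m].
/o/ meets the environment for rule 2 (before a voiced consonant) → [oː].
/z/ (between /o/ and /e/) is unaffected → [z].
/e/ (between /z/ and /ɡ/) occurs before a voiced consonant → [eː] by rule 2.
/ɡ/ — between /e/ and /k/; rule 1 does not apply here → [ɡ].
/k/ — between /ɡ/ and /e/, before a front vowel — surfaces as [tʃ] (rule 1).
/e/ — word-final; rule 2 does not apply here → [e].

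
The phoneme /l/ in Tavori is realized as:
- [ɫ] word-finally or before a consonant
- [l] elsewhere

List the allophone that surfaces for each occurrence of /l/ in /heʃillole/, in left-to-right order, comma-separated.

Occurrence 1 (position 5): word-finally or before a consonant → [ɫ].
Occurrence 2 (position 6): no conditioning environment matches → elsewhere allophone [l].
Occurrence 3 (position 8): no conditioning environment matches → elsewhere allophone [l].

[ɫ], [l], [l]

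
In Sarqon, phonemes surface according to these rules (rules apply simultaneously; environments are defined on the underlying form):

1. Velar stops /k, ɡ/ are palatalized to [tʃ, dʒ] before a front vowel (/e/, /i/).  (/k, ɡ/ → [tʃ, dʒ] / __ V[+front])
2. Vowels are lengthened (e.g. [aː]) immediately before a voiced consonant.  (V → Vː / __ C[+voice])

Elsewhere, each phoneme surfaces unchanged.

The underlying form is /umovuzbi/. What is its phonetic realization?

[uːmoːvuːzbi]

/u/ (word-initial) occurs before a voiced consonant → [uː] by rule 2.
/m/ (between /u/ and /o/) is unaffected → [m].
Rule 2 applies to /o/ (between /m/ and /v/: before a voiced consonant) → [oː].
/v/ — not in any rule's target class → [v].
/u/ — between /v/ and /z/, before a voiced consonant — surfaces as [uː] (rule 2).
/z/ — not in any rule's target class → [z].
/b/ (between /z/ and /i/) is unaffected → [b].
/i/ (word-final): rule 2 targets it, but not before a voiced consonant → unchanged [i].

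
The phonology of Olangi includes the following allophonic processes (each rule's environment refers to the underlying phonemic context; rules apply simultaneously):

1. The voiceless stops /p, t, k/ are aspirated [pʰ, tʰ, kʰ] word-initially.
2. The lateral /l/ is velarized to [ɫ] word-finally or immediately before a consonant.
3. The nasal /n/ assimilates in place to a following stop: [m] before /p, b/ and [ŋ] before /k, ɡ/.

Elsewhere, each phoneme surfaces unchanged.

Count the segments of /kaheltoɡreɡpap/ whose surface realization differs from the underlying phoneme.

2

Segments that undergo a rule: /k/ → [kʰ] (rule 1); /l/ → [ɫ] (rule 2).
All other segments surface unchanged.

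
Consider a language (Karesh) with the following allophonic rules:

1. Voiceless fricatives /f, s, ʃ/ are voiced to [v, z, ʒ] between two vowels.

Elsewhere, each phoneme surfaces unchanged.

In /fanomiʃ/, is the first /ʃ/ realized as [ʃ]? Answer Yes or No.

Yes

/ʃ/ (word-final): rule 1 targets it, but not between two vowels → unchanged [ʃ].
The actual realization is [ʃ], which matches [ʃ].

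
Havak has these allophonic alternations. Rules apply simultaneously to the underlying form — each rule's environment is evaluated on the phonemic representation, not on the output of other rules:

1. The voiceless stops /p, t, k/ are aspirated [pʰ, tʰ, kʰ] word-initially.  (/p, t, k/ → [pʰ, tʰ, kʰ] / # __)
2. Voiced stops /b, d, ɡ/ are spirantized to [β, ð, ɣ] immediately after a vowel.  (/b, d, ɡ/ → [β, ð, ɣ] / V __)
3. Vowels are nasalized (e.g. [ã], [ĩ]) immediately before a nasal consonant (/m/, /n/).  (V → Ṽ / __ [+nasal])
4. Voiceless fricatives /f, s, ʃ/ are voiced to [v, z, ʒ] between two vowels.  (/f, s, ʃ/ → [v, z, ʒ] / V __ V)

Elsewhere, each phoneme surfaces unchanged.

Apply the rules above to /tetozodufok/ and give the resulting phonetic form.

[tʰetozoðuvok]

/t/ — word-initial, word-initially — surfaces as [tʰ] (rule 1).
/e/ (between /t/ and /t/): rule 3 targets it, but not before a nasal consonant → unchanged [e].
/t/ (between /e/ and /o/) is in the target of rule 1 but the environment (word-initially) is not met → [t].
/o/ — between /t/ and /z/; rule 3 does not apply here → [o].
/z/ — not in any rule's target class → [z].
/o/ (between /z/ and /d/) is in the target of rule 3 but the environment (before a nasal consonant) is not met → [o].
/d/ — between /o/ and /u/, immediately after a vowel — surfaces as [ð] (rule 2).
/u/ — between /d/ and /f/; rule 3 does not apply here → [u].
/f/ — between /u/ and /o/, between two vowels — surfaces as [v] (rule 4).
/o/ — between /f/ and /k/; rule 3 does not apply here → [o].
/k/ (word-final) is in the target of rule 1 but the environment (word-initially) is not met → [k].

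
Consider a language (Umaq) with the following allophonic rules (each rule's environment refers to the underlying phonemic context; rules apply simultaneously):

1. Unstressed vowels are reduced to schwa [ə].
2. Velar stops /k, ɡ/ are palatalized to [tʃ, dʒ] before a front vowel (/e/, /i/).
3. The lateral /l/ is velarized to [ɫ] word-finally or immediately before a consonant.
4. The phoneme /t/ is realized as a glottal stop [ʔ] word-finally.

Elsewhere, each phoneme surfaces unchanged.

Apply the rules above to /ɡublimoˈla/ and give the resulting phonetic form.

/ɡ/ (word-initial) is in the target of rule 2 but the environment (before a front vowel) is not met → [ɡ].
/u/ (between /ɡ/ and /b/): in an unstressed syllable, so rule 1 applies → [ə].
/b/ (between /u/ and /l/): no rule targets it → [b].
/l/ (between /b/ and /i/) fails the environment for rule 3, so it stays [l].
Rule 1 applies to /i/ (between /l/ and /m/: in an unstressed syllable) → [ə].
/m/ — not in any rule's target class → [m].
/o/ (between /m/ and /l/): in an unstressed syllable, so rule 1 applies → [ə].
/l/ (between /o/ and /a/) fails the environment for rule 3, so it stays [l].
/a/ (word-final) is in the target of rule 1 but the environment (in an unstressed syllable) is not met → [a].

[ɡəbləməˈla]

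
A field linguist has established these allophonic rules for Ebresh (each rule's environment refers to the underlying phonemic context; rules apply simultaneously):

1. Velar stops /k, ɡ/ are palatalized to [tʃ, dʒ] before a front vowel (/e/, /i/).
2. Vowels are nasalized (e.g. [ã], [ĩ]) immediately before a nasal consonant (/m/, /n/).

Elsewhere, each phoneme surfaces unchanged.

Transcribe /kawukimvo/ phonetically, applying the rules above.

/k/ (word-initial): rule 1 targets it, but not before a front vowel → unchanged [k].
/a/ (between /k/ and /w/): rule 2 targets it, but not before a nasal consonant → unchanged [a].
/w/ stays [w].
/u/ (between /w/ and /k/) is in the target of rule 2 but the environment (before a nasal consonant) is not met → [u].
/k/ (between /u/ and /i/) occurs before a front vowel → [tʃ] by rule 1.
/i/ — between /k/ and /m/, before a nasal consonant — surfaces as [ĩ] (rule 2).
/m/ (between /i/ and /v/) is unaffected → [m].
/v/ (between /m/ and /o/): no rule targets it → [v].
/o/ (word-final): rule 2 targets it, but not before a nasal consonant → unchanged [o].

[kawutʃĩmvo]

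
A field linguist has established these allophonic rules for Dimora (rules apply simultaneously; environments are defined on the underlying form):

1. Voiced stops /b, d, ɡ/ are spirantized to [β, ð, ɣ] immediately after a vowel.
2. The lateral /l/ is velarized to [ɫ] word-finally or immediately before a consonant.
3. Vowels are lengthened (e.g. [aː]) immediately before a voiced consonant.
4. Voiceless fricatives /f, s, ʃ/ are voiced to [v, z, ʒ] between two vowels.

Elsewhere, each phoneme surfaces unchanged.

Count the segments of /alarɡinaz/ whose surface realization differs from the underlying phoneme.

Segments that undergo a rule: /a/ → [aː] (rule 3); /a/ → [aː] (rule 3); /i/ → [iː] (rule 3); /a/ → [aː] (rule 3).
All other segments surface unchanged.

4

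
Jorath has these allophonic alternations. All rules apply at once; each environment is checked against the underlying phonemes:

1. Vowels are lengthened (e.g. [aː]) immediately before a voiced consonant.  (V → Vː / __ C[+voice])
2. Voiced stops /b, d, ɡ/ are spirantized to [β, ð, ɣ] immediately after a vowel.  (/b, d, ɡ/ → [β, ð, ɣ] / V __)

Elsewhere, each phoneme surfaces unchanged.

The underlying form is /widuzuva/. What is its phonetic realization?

[wiːðuːzuːva]

/i/ (between /w/ and /d/) occurs before a voiced consonant → [iː] by rule 1.
/d/ (between /i/ and /u/) occurs immediately after a vowel → [ð] by rule 2.
/u/ (between /d/ and /z/) occurs before a voiced consonant → [uː] by rule 1.
/u/ (between /z/ and /v/) occurs before a voiced consonant → [uː] by rule 1.
/a/ — word-final; rule 1 does not apply here → [a].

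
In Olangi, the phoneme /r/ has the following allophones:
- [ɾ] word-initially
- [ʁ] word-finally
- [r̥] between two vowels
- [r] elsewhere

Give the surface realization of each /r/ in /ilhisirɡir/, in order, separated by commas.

Occurrence 1 (position 7): no conditioning environment matches → elsewhere allophone [r].
Occurrence 2 (position 10): word-finally → [ʁ].

[r], [ʁ]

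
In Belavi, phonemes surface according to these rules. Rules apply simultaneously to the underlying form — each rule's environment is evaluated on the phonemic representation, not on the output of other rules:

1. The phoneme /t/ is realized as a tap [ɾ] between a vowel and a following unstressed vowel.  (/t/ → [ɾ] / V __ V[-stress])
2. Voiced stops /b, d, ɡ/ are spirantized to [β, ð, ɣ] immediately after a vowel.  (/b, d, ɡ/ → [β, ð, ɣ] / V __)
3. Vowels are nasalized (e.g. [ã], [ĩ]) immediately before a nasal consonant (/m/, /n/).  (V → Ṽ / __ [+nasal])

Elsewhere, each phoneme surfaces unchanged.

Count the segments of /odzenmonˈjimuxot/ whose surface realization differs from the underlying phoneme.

4

Segments that undergo a rule: /d/ → [ð] (rule 2); /e/ → [ẽ] (rule 3); /o/ → [õ] (rule 3); /i/ → [ĩ] (rule 3).
All other segments surface unchanged.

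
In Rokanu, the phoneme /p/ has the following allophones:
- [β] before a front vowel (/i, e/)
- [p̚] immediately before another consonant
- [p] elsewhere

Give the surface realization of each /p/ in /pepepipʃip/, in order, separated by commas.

Occurrence 1 (position 1): before a front vowel (/i, e/) → [β].
Occurrence 2 (position 3): before a front vowel (/i, e/) → [β].
Occurrence 3 (position 5): before a front vowel (/i, e/) → [β].
Occurrence 4 (position 7): immediately before another consonant → [p̚].
Occurrence 5 (position 10): no conditioning environment matches → elsewhere allophone [p].

[β], [β], [β], [p̚], [p]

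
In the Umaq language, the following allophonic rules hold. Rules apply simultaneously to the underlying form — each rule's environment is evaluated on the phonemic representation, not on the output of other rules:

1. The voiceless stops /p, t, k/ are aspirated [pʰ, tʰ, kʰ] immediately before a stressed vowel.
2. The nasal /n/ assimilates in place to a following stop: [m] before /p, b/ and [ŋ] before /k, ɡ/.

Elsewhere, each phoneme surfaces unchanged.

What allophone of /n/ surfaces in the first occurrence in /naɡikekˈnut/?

/n/ (word-initial): rule 2 targets it, but not before a labial or velar stop → unchanged [n].

[n]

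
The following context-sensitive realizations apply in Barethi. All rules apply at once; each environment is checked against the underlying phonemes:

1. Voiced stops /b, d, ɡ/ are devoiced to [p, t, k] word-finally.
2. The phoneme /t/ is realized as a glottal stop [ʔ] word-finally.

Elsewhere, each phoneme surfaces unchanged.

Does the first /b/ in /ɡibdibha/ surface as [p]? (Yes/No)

No

/b/ (between /i/ and /d/) fails the environment for rule 1, so it stays [b].
The actual realization is [b], not [p].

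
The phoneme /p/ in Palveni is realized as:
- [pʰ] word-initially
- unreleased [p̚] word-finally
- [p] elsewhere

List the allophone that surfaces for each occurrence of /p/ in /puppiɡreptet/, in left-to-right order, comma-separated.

[pʰ], [p], [p], [p]

Occurrence 1 (position 1): word-initially → [pʰ].
Occurrence 2 (position 3): no conditioning environment matches → elsewhere allophone [p].
Occurrence 3 (position 4): no conditioning environment matches → elsewhere allophone [p].
Occurrence 4 (position 9): no conditioning environment matches → elsewhere allophone [p].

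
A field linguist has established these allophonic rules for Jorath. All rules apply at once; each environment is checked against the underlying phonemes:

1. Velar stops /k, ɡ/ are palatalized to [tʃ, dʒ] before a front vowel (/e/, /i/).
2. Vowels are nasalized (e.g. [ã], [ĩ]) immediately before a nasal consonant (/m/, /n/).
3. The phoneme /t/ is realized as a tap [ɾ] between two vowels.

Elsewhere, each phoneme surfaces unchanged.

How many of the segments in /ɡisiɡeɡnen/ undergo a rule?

Segments that undergo a rule: /ɡ/ → [dʒ] (rule 1); /ɡ/ → [dʒ] (rule 1); /e/ → [ẽ] (rule 2).
All other segments surface unchanged.

3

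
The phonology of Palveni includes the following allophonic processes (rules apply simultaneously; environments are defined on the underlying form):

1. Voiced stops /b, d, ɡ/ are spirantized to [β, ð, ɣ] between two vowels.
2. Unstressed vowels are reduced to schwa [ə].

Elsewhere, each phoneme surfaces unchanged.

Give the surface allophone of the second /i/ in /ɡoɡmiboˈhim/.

[i]

/i/ (between /h/ and /m/): rule 2 targets it, but not in an unstressed syllable → unchanged [i].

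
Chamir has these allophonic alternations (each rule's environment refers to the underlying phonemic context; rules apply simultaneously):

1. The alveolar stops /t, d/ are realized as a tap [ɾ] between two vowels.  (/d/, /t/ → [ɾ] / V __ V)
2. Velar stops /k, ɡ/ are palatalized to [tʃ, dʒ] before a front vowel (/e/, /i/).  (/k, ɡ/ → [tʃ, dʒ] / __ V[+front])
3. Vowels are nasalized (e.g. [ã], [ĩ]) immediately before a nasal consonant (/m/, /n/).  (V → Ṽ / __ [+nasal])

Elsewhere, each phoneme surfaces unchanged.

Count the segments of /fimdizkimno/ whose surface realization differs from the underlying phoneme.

Segments that undergo a rule: /i/ → [ĩ] (rule 3); /k/ → [tʃ] (rule 2); /i/ → [ĩ] (rule 3).
All other segments surface unchanged.

3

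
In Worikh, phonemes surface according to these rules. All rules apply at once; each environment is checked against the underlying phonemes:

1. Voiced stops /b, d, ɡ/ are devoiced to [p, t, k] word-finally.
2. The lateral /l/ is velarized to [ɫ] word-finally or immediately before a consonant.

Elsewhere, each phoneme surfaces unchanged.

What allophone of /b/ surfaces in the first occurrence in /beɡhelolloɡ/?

/b/ (word-initial) fails the environment for rule 1, so it stays [b].

[b]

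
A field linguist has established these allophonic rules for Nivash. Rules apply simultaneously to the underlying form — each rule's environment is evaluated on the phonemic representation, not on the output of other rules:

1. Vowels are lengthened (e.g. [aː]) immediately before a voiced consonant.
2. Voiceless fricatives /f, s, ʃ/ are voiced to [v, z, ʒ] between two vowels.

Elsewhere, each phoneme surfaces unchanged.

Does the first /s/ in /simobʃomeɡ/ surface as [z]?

/s/ (word-initial): rule 2 targets it, but not between two vowels → unchanged [s].
The actual realization is [s], not [z].

No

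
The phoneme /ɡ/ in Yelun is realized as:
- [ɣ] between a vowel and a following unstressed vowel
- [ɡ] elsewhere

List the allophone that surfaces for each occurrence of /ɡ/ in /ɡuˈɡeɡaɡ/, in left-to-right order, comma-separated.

[ɡ], [ɡ], [ɣ], [ɡ]

Occurrence 1 (position 1): no conditioning environment matches → elsewhere allophone [ɡ].
Occurrence 2 (position 3): no conditioning environment matches → elsewhere allophone [ɡ].
Occurrence 3 (position 5): between a vowel and a following unstressed vowel → [ɣ].
Occurrence 4 (position 7): no conditioning environment matches → elsewhere allophone [ɡ].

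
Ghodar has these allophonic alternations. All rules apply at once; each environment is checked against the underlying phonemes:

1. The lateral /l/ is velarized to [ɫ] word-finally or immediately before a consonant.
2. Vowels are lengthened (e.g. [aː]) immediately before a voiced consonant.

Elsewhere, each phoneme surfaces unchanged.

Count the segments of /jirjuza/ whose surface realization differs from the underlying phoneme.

2

Segments that undergo a rule: /i/ → [iː] (rule 2); /u/ → [uː] (rule 2).
All other segments surface unchanged.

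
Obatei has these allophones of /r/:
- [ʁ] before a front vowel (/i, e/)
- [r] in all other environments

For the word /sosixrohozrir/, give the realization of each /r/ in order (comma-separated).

[r], [ʁ], [r]

Occurrence 1 (position 6): no conditioning environment matches → elsewhere allophone [r].
Occurrence 2 (position 11): before a front vowel (/i, e/) → [ʁ].
Occurrence 3 (position 13): no conditioning environment matches → elsewhere allophone [r].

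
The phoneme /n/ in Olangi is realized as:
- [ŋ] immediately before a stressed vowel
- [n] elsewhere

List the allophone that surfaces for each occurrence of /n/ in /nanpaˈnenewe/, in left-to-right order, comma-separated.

Occurrence 1 (position 1): no conditioning environment matches → elsewhere allophone [n].
Occurrence 2 (position 3): no conditioning environment matches → elsewhere allophone [n].
Occurrence 3 (position 6): immediately before a stressed vowel → [ŋ].
Occurrence 4 (position 8): no conditioning environment matches → elsewhere allophone [n].

[n], [n], [ŋ], [n]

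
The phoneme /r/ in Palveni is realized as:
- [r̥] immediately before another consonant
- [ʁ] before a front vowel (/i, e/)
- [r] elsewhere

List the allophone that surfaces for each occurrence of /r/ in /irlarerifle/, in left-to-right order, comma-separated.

[r̥], [ʁ], [ʁ]

Occurrence 1 (position 2): immediately before another consonant → [r̥].
Occurrence 2 (position 5): before a front vowel (/i, e/) → [ʁ].
Occurrence 3 (position 7): before a front vowel (/i, e/) → [ʁ].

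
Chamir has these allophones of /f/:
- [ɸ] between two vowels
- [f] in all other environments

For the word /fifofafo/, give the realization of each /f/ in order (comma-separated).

Occurrence 1 (position 1): no conditioning environment matches → elsewhere allophone [f].
Occurrence 2 (position 3): between two vowels → [ɸ].
Occurrence 3 (position 5): between two vowels → [ɸ].
Occurrence 4 (position 7): between two vowels → [ɸ].

[f], [ɸ], [ɸ], [ɸ]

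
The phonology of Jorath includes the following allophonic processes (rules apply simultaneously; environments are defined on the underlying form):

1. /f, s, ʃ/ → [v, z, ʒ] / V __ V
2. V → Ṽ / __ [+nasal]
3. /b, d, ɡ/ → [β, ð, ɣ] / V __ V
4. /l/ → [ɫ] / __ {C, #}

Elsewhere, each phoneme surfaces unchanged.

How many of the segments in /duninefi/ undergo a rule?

Segments that undergo a rule: /u/ → [ũ] (rule 2); /i/ → [ĩ] (rule 2); /f/ → [v] (rule 1).
All other segments surface unchanged.

3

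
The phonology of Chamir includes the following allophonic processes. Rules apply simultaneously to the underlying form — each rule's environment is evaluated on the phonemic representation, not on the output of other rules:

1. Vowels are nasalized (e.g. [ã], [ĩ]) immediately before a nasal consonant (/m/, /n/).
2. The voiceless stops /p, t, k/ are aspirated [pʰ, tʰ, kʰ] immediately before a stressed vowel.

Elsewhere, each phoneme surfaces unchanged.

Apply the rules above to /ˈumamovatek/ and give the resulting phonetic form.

[ˈũmãmovatek]

/u/ meets the environment for rule 1 (before a nasal consonant) → [ũ].
/m/ stays [m].
/a/ meets the environment for rule 1 (before a nasal consonant) → [ã].
/m/ (between /a/ and /o/): no rule targets it → [m].
/o/ (between /m/ and /v/) fails the environment for rule 1, so it stays [o].
/v/ stays [v].
/a/ — between /v/ and /t/; rule 1 does not apply here → [a].
/t/ — between /a/ and /e/; rule 2 does not apply here → [t].
/e/ (between /t/ and /k/) is in the target of rule 1 but the environment (before a nasal consonant) is not met → [e].
/k/ (word-final) fails the environment for rule 2, so it stays [k].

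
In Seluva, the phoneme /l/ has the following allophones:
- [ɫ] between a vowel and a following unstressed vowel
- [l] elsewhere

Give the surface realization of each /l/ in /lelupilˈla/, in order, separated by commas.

[l], [ɫ], [l], [l]

Occurrence 1 (position 1): no conditioning environment matches → elsewhere allophone [l].
Occurrence 2 (position 3): between a vowel and a following unstressed vowel → [ɫ].
Occurrence 3 (position 7): no conditioning environment matches → elsewhere allophone [l].
Occurrence 4 (position 8): no conditioning environment matches → elsewhere allophone [l].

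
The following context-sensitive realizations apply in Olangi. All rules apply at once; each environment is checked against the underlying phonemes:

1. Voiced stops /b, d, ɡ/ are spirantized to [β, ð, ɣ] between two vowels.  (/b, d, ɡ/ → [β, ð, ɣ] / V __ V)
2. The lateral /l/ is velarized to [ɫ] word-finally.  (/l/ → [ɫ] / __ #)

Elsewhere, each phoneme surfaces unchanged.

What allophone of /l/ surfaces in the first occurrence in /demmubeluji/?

[l]

/l/ — between /e/ and /u/; rule 2 does not apply here → [l].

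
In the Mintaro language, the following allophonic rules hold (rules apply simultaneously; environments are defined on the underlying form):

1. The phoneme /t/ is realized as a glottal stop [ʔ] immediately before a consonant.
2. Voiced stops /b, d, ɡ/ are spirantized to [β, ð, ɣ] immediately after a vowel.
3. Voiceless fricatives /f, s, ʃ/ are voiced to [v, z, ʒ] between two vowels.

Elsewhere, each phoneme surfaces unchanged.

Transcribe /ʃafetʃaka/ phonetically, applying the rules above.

/ʃ/ (word-initial) fails the environment for rule 3, so it stays [ʃ].
/a/ stays [a].
/f/ meets the environment for rule 3 (between two vowels) → [v].
/e/ (between /f/ and /t/) is unaffected → [e].
/t/ (between /e/ and /ʃ/) occurs immediately before a consonant → [ʔ] by rule 1.
/ʃ/ (between /t/ and /a/): rule 3 targets it, but not between two vowels → unchanged [ʃ].
/a/ — not in any rule's target class → [a].
/k/ stays [k].
/a/ (word-final): no rule targets it → [a].

[ʃaveʔʃaka]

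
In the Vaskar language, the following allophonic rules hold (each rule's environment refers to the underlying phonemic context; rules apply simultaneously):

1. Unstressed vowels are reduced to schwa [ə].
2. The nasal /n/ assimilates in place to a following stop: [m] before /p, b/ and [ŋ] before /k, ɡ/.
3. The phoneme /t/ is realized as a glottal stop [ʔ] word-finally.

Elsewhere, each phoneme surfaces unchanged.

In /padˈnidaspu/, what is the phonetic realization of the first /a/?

/a/ (between /p/ and /d/): in an unstressed syllable, so rule 1 applies → [ə].

[ə]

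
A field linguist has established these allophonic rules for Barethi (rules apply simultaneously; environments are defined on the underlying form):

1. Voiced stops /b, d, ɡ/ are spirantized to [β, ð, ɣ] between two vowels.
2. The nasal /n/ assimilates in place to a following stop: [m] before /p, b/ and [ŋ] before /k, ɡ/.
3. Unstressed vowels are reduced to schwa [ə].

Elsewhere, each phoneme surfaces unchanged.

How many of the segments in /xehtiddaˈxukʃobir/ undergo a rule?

6

Segments that undergo a rule: /e/ → [ə] (rule 3); /i/ → [ə] (rule 3); /a/ → [ə] (rule 3); /o/ → [ə] (rule 3); /b/ → [β] (rule 1); /i/ → [ə] (rule 3).
All other segments surface unchanged.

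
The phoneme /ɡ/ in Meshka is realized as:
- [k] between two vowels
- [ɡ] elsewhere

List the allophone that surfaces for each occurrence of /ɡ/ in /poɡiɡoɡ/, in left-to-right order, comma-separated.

Occurrence 1 (position 3): between two vowels → [k].
Occurrence 2 (position 5): between two vowels → [k].
Occurrence 3 (position 7): no conditioning environment matches → elsewhere allophone [ɡ].

[k], [k], [ɡ]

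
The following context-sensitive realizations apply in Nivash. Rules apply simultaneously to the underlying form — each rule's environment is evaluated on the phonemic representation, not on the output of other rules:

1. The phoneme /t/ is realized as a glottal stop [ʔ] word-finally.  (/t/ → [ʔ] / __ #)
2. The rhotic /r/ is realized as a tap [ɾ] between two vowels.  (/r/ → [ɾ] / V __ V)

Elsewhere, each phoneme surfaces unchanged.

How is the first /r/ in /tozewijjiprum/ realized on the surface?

/r/ (between /p/ and /u/) fails the environment for rule 2, so it stays [r].

[r]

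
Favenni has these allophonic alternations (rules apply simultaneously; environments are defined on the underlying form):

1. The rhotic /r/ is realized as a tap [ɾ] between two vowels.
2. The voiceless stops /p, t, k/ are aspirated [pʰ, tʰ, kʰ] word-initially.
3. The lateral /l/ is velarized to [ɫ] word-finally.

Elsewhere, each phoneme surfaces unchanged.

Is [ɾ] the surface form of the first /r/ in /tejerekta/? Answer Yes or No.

Yes

Rule 1 applies to /r/ (between /e/ and /e/: between two vowels) → [ɾ].
The actual realization is [ɾ], which matches [ɾ].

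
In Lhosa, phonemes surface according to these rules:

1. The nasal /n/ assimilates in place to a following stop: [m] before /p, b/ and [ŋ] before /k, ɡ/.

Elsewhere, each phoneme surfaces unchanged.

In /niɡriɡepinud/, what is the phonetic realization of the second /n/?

[n]

/n/ (between /i/ and /u/): rule 1 targets it, but not before a labial or velar stop → unchanged [n].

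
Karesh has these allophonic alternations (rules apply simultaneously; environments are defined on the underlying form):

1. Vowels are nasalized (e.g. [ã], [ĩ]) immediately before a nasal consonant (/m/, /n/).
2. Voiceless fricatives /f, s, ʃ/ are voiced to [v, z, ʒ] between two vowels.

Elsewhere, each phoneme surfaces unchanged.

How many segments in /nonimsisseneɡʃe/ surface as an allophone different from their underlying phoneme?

Segments that undergo a rule: /o/ → [õ] (rule 1); /i/ → [ĩ] (rule 1); /e/ → [ẽ] (rule 1).
All other segments surface unchanged.

3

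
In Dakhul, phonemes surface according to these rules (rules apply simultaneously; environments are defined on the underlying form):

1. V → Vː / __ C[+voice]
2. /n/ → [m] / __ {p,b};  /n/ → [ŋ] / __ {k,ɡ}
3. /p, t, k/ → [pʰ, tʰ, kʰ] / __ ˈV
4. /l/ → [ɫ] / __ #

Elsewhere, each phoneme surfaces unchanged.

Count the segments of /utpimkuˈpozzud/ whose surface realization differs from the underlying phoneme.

4

Segments that undergo a rule: /i/ → [iː] (rule 1); /p/ → [pʰ] (rule 3); /o/ → [oː] (rule 1); /u/ → [uː] (rule 1).
All other segments surface unchanged.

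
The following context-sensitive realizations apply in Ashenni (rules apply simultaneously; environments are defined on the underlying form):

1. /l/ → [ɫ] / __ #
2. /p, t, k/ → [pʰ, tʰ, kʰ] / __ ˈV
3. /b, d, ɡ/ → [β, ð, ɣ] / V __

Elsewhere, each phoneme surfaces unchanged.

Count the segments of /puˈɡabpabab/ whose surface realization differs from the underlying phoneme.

Segments that undergo a rule: /ɡ/ → [ɣ] (rule 3); /b/ → [β] (rule 3); /b/ → [β] (rule 3); /b/ → [β] (rule 3).
All other segments surface unchanged.

4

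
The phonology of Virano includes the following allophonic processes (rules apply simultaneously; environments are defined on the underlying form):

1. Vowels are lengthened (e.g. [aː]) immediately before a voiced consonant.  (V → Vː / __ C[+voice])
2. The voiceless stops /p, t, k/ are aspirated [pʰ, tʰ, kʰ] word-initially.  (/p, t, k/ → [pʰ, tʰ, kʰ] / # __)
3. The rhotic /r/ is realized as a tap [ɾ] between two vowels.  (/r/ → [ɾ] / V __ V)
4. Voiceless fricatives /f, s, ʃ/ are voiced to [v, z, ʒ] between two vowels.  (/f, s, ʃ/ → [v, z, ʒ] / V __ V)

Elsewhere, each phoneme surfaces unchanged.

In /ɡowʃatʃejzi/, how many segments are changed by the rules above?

Segments that undergo a rule: /o/ → [oː] (rule 1); /e/ → [eː] (rule 1).
All other segments surface unchanged.

2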